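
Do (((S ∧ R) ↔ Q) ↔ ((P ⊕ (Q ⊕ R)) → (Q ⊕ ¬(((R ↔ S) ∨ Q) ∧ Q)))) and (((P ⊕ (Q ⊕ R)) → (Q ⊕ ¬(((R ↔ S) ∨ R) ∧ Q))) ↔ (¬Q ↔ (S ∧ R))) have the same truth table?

P | Q | R | S | φ | ψ
- | - | - | - | - | -
1 | 1 | 1 | 1 | 1 | 0
1 | 1 | 1 | 0 | 0 | 1
1 | 1 | 0 | 1 | 0 | 1
1 | 1 | 0 | 0 | 0 | 1
1 | 0 | 1 | 1 | 0 | 1
1 | 0 | 1 | 0 | 1 | 0
1 | 0 | 0 | 1 | 1 | 0
1 | 0 | 0 | 0 | 1 | 0
0 | 1 | 1 | 1 | 1 | 0
0 | 1 | 1 | 0 | 0 | 1
0 | 1 | 0 | 1 | 0 | 0
0 | 1 | 0 | 0 | 0 | 1
0 | 0 | 1 | 1 | 0 | 1
0 | 0 | 1 | 0 | 1 | 0
0 | 0 | 0 | 1 | 1 | 0
0 | 0 | 0 | 0 | 1 | 0
The columns differ at P=1, Q=1, R=1, S=1 (φ=1, ψ=0), so they are not equivalent.

not equivalent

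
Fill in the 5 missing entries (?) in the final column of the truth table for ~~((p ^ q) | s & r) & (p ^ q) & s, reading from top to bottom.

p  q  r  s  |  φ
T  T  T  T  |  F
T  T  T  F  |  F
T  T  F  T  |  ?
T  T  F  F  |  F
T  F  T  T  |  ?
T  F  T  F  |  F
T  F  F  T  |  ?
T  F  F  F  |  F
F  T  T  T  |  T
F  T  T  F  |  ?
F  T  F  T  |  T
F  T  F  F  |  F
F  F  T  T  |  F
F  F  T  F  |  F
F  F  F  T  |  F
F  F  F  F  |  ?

F, T, T, F, F

Row p=T, q=T, r=F, s=T: (~~((p ^ q) | s & r) & (p ^ q)) = F, so the formula = F.
Row p=T, q=F, r=T, s=T: (~~((p ^ q) | s & r) & (p ^ q)) = T, so the formula = T.
Row p=T, q=F, r=F, s=T: (~~((p ^ q) | s & r) & (p ^ q)) = T, so the formula = T.
Row p=F, q=T, r=T, s=F: (~~((p ^ q) | s & r) & (p ^ q)) = T, so the formula = F.
Row p=F, q=F, r=F, s=F: (~~((p ^ q) | s & r) & (p ^ q)) = F, so the formula = F.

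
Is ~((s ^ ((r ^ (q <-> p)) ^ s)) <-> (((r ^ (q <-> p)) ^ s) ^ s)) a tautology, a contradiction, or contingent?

p  q  r  s  |  φ
T  T  T  T  |  F
T  T  T  F  |  F
T  T  F  T  |  F
T  T  F  F  |  F
T  F  T  T  |  F
T  F  T  F  |  F
T  F  F  T  |  F
T  F  F  F  |  F
F  T  T  T  |  F
F  T  T  F  |  F
F  T  F  T  |  F
F  T  F  F  |  F
F  F  T  T  |  F
F  F  T  F  |  F
F  F  F  T  |  F
F  F  F  F  |  F
Every row is F, so the formula is a contradiction.

contradiction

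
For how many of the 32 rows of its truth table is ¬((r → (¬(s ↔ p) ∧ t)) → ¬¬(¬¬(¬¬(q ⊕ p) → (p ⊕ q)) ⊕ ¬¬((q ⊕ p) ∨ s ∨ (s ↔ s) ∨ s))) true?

20

p | q | r | s | t | φ
- | - | - | - | - | -
F | F | F | F | F | T
F | F | F | F | T | T
F | F | F | T | F | T
F | F | F | T | T | T
F | F | T | F | F | F
F | F | T | F | T | F
F | F | T | T | F | F
F | F | T | T | T | T
F | T | F | F | F | T
F | T | F | F | T | T
F | T | F | T | F | T
F | T | F | T | T | T
F | T | T | F | F | F
F | T | T | F | T | F
F | T | T | T | F | F
F | T | T | T | T | T
T | F | F | F | F | T
T | F | F | F | T | T
T | F | F | T | F | T
T | F | F | T | T | T
T | F | T | F | F | F
T | F | T | F | T | T
T | F | T | T | F | F
T | F | T | T | T | F
T | T | F | F | F | T
T | T | F | F | T | T
T | T | F | T | F | T
T | T | F | T | T | T
T | T | T | F | F | F
T | T | T | F | T | T
T | T | T | T | F | F
T | T | T | T | T | F
The formula is true on 20 of the 32 rows.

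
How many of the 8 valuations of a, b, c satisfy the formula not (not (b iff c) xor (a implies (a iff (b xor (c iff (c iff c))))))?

6

a | b | c | (b iff c) | not (b iff c) | (c iff c) | (c iff (c iff c)) | (b xor (c iff (c iff c))) | φ
- | - | - | --------- | ------------- | --------- | ----------------- | ------------------------- | -
F | F | F |     T     |       F       |     T     |         F         |             F             | F
F | F | T |     F     |       T       |     T     |         T         |             T             | T
F | T | F |     F     |       T       |     T     |         F         |             T             | T
F | T | T |     T     |       F       |     T     |         T         |             F             | F
T | F | F |     T     |       F       |     T     |         F         |             F             | T
T | F | T |     F     |       T       |     T     |         T         |             T             | T
T | T | F |     F     |       T       |     T     |         F         |             T             | T
T | T | T |     T     |       F       |     T     |         T         |             F             | T
The formula is true on 6 of the 8 rows.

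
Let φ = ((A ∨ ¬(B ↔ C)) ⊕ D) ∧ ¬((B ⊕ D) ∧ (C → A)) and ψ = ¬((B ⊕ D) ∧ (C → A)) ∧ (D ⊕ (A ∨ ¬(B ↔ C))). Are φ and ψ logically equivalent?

equivalent

A | B | C | D | φ | ψ
- | - | - | - | - | -
T | T | T | T | F | F
T | T | T | F | F | F
T | T | F | T | F | F
T | T | F | F | F | F
T | F | T | T | F | F
T | F | T | F | T | T
T | F | F | T | F | F
T | F | F | F | T | T
F | T | T | T | T | T
F | T | T | F | F | F
F | T | F | T | F | F
F | T | F | F | F | F
F | F | T | T | F | F
F | F | T | F | T | T
F | F | F | T | F | F
F | F | F | F | F | F
The columns for φ and ψ agree on every row, so they are logically equivalent.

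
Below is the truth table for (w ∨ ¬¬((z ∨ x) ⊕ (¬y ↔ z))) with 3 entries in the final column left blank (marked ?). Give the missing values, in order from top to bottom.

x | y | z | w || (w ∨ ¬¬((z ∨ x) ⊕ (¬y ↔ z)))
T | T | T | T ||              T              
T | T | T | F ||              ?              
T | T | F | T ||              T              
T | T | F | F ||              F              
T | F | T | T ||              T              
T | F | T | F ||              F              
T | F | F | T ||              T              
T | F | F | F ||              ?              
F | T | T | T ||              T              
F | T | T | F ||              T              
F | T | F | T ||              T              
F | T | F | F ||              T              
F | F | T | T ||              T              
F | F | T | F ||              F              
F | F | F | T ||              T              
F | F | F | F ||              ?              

T, T, F

Row x=T, y=T, z=T, w=F: ¬¬((z ∨ x) ⊕ (¬y ↔ z)) = T, so (w ∨ ¬¬((z ∨ x) ⊕ (¬y ↔ z))) = T.
Row x=T, y=F, z=F, w=F: ¬¬((z ∨ x) ⊕ (¬y ↔ z)) = T, so (w ∨ ¬¬((z ∨ x) ⊕ (¬y ↔ z))) = T.
Row x=F, y=F, z=F, w=F: ¬¬((z ∨ x) ⊕ (¬y ↔ z)) = F, so (w ∨ ¬¬((z ∨ x) ⊕ (¬y ↔ z))) = F.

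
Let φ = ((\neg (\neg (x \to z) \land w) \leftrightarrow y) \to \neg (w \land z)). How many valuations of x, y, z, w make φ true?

14

  x   |   y   |   z   |   w   || (x \to z) | \neg (x \to z) | (\neg (x \to z) \land w) | (w \land z) | \neg (w \land z) |   φ  
 True |  True |  True |  True ||    True   |     False      |          False           |     True    |      False       | False
 True |  True |  True | False ||    True   |     False      |          False           |    False    |       True       |  True
 True |  True | False |  True ||   False   |      True      |           True           |    False    |       True       |  True
 True |  True | False | False ||   False   |      True      |          False           |    False    |       True       |  True
 True | False |  True |  True ||    True   |     False      |          False           |     True    |      False       |  True
 True | False |  True | False ||    True   |     False      |          False           |    False    |       True       |  True
 True | False | False |  True ||   False   |      True      |           True           |    False    |       True       |  True
 True | False | False | False ||   False   |      True      |          False           |    False    |       True       |  True
False |  True |  True |  True ||    True   |     False      |          False           |     True    |      False       | False
False |  True |  True | False ||    True   |     False      |          False           |    False    |       True       |  True
False |  True | False |  True ||    True   |     False      |          False           |    False    |       True       |  True
False |  True | False | False ||    True   |     False      |          False           |    False    |       True       |  True
False | False |  True |  True ||    True   |     False      |          False           |     True    |      False       |  True
False | False |  True | False ||    True   |     False      |          False           |    False    |       True       |  True
False | False | False |  True ||    True   |     False      |          False           |    False    |       True       |  True
False | False | False | False ||    True   |     False      |          False           |    False    |       True       |  True
The formula is true on 14 of the 16 rows.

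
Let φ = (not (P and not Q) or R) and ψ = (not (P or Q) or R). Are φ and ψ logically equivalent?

not equivalent

P  Q  R  |  φ  ψ
F  F  F  |  T  T
F  F  T  |  T  T
F  T  F  |  T  F
F  T  T  |  T  T
T  F  F  |  F  F
T  F  T  |  T  T
T  T  F  |  T  F
T  T  T  |  T  T
The columns differ at P=F, Q=T, R=F (φ=T, ψ=F), so they are not equivalent.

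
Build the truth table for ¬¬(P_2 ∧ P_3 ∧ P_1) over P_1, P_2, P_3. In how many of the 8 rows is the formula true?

1

P_1  P_2  P_3  |  (P_3 ∧ P_1)  (P_2 ∧ (P_3 ∧ P_1))  ¬(P_2 ∧ (P_3 ∧ P_1))  ¬¬(P_2 ∧ (P_3 ∧ P_1))
 0    0    0   |       0                0                    1                      0          
 0    0    1   |       0                0                    1                      0          
 0    1    0   |       0                0                    1                      0          
 0    1    1   |       0                0                    1                      0          
 1    0    0   |       0                0                    1                      0          
 1    0    1   |       1                0                    1                      0          
 1    1    0   |       0                0                    1                      0          
 1    1    1   |       1                1                    0                      1          
The formula is true on 1 of the 8 rows.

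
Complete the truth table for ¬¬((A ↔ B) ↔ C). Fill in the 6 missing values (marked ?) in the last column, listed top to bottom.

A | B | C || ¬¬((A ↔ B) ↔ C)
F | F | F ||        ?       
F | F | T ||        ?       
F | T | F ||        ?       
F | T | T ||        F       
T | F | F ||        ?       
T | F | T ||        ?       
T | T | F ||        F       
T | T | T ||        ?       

F, T, T, T, F, T

Row A=F, B=F, C=F: ((A ↔ B) ↔ C) = F, ¬((A ↔ B) ↔ C) = T, so ¬¬((A ↔ B) ↔ C) = F.
Row A=F, B=F, C=T: ((A ↔ B) ↔ C) = T, ¬((A ↔ B) ↔ C) = F, so ¬¬((A ↔ B) ↔ C) = T.
Row A=F, B=T, C=F: ((A ↔ B) ↔ C) = T, ¬((A ↔ B) ↔ C) = F, so ¬¬((A ↔ B) ↔ C) = T.
Row A=T, B=F, C=F: ((A ↔ B) ↔ C) = T, ¬((A ↔ B) ↔ C) = F, so ¬¬((A ↔ B) ↔ C) = T.
Row A=T, B=F, C=T: ((A ↔ B) ↔ C) = F, ¬((A ↔ B) ↔ C) = T, so ¬¬((A ↔ B) ↔ C) = F.
Row A=T, B=T, C=T: ((A ↔ B) ↔ C) = T, ¬((A ↔ B) ↔ C) = F, so ¬¬((A ↔ B) ↔ C) = T.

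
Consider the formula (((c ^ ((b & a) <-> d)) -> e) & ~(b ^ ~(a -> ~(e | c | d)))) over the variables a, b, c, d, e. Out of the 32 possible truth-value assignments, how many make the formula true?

11

a | b | c | d | e | φ
- | - | - | - | - | -
F | F | F | F | F | F
F | F | F | F | T | T
F | F | F | T | F | T
F | F | F | T | T | T
F | F | T | F | F | T
F | F | T | F | T | T
F | F | T | T | F | F
F | F | T | T | T | T
F | T | F | F | F | F
F | T | F | F | T | F
F | T | F | T | F | F
F | T | F | T | T | F
F | T | T | F | F | F
F | T | T | F | T | F
F | T | T | T | F | F
F | T | T | T | T | F
T | F | F | F | F | F
T | F | F | F | T | F
T | F | F | T | F | F
T | F | F | T | T | F
T | F | T | F | F | F
T | F | T | F | T | F
T | F | T | T | F | F
T | F | T | T | T | F
T | T | F | F | F | F
T | T | F | F | T | T
T | T | F | T | F | F
T | T | F | T | T | T
T | T | T | F | F | F
T | T | T | F | T | T
T | T | T | T | F | T
T | T | T | T | T | T
The formula is true on 11 of the 32 rows.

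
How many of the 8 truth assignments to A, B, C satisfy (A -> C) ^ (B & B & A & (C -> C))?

6

A  B  C  |  (A -> C)  (C -> C)  (B & B & A & (C -> C))  φ
F  F  F  |     T         T                F             T
F  F  T  |     T         T                F             T
F  T  F  |     T         T                F             T
F  T  T  |     T         T                F             T
T  F  F  |     F         T                F             F
T  F  T  |     T         T                F             T
T  T  F  |     F         T                T             T
T  T  T  |     T         T                T             F
The formula is true on 6 of the 8 rows.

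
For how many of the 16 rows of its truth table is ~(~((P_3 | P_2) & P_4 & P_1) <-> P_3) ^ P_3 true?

P_1  P_2  P_3  P_4  |  φ
 F    F    F    F   |  T
 F    F    F    T   |  T
 F    F    T    F   |  T
 F    F    T    T   |  T
 F    T    F    F   |  T
 F    T    F    T   |  T
 F    T    T    F   |  T
 F    T    T    T   |  T
 T    F    F    F   |  T
 T    F    F    T   |  T
 T    F    T    F   |  T
 T    F    T    T   |  F
 T    T    F    F   |  T
 T    T    F    T   |  F
 T    T    T    F   |  T
 T    T    T    T   |  F
The formula is true on 13 of the 16 rows.

13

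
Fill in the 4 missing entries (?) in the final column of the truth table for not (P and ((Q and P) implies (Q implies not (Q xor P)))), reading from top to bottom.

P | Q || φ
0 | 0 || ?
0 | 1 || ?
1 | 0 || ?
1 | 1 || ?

1, 1, 0, 0

Row P=0, Q=0: ((Q and P) implies (Q implies not (Q xor P))) = 1, (P and ((Q and P) implies (Q implies not (Q xor P)))) = 0, so the formula = 1.
Row P=0, Q=1: ((Q and P) implies (Q implies not (Q xor P))) = 1, (P and ((Q and P) implies (Q implies not (Q xor P)))) = 0, so the formula = 1.
Row P=1, Q=0: ((Q and P) implies (Q implies not (Q xor P))) = 1, (P and ((Q and P) implies (Q implies not (Q xor P)))) = 1, so the formula = 0.
Row P=1, Q=1: ((Q and P) implies (Q implies not (Q xor P))) = 1, (P and ((Q and P) implies (Q implies not (Q xor P)))) = 1, so the formula = 0.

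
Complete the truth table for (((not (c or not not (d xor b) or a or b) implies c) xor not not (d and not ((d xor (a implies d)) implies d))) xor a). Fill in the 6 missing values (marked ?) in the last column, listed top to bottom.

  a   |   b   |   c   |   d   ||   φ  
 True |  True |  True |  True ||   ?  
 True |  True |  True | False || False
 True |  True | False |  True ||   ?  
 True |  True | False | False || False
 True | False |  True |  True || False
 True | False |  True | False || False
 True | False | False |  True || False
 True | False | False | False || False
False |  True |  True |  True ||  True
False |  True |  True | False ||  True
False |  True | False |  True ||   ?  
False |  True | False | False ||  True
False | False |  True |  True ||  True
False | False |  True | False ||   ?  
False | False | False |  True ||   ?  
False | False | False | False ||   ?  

Row a=True, b=True, c=True, d=True: ((not (c or not not (d xor b) or a or b) implies c) xor not not (d and not ((d xor (a implies d)) implies d))) = True, so the formula = False.
Row a=True, b=True, c=False, d=True: ((not (c or not not (d xor b) or a or b) implies c) xor not not (d and not ((d xor (a implies d)) implies d))) = True, so the formula = False.
Row a=False, b=True, c=False, d=True: ((not (c or not not (d xor b) or a or b) implies c) xor not not (d and not ((d xor (a implies d)) implies d))) = True, so the formula = True.
Row a=False, b=False, c=True, d=False: ((not (c or not not (d xor b) or a or b) implies c) xor not not (d and not ((d xor (a implies d)) implies d))) = True, so the formula = True.
Row a=False, b=False, c=False, d=True: ((not (c or not not (d xor b) or a or b) implies c) xor not not (d and not ((d xor (a implies d)) implies d))) = True, so the formula = True.
Row a=False, b=False, c=False, d=False: ((not (c or not not (d xor b) or a or b) implies c) xor not not (d and not ((d xor (a implies d)) implies d))) = False, so the formula = False.

False, False, True, True, True, False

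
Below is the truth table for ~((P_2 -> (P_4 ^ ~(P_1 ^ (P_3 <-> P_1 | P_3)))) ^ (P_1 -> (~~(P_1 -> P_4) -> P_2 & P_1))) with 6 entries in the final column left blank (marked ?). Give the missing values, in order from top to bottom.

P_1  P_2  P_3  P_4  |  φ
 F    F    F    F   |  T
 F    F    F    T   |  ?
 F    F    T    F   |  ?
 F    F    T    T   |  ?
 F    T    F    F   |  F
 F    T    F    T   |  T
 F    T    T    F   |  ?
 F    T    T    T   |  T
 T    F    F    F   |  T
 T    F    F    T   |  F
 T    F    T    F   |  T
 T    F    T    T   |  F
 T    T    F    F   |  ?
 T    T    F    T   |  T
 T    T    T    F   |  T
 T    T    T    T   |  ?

Row P_1=F, P_2=F, P_3=F, P_4=T: (P_2 -> (P_4 ^ ~(P_1 ^ (P_3 <-> P_1 | P_3)))) = T, (P_1 -> (~~(P_1 -> P_4) -> P_2 & P_1)) = T, ((P_2 -> (P_4 ^ ~(P_1 ^ (P_3 <-> P_1 | P_3)))) ^ (P_1 -> (~~(P_1 -> P_4) -> P_2 & P_1))) = F, so the formula = T.
Row P_1=F, P_2=F, P_3=T, P_4=F: (P_2 -> (P_4 ^ ~(P_1 ^ (P_3 <-> P_1 | P_3)))) = T, (P_1 -> (~~(P_1 -> P_4) -> P_2 & P_1)) = T, ((P_2 -> (P_4 ^ ~(P_1 ^ (P_3 <-> P_1 | P_3)))) ^ (P_1 -> (~~(P_1 -> P_4) -> P_2 & P_1))) = F, so the formula = T.
Row P_1=F, P_2=F, P_3=T, P_4=T: (P_2 -> (P_4 ^ ~(P_1 ^ (P_3 <-> P_1 | P_3)))) = T, (P_1 -> (~~(P_1 -> P_4) -> P_2 & P_1)) = T, ((P_2 -> (P_4 ^ ~(P_1 ^ (P_3 <-> P_1 | P_3)))) ^ (P_1 -> (~~(P_1 -> P_4) -> P_2 & P_1))) = F, so the formula = T.
Row P_1=F, P_2=T, P_3=T, P_4=F: (P_2 -> (P_4 ^ ~(P_1 ^ (P_3 <-> P_1 | P_3)))) = F, (P_1 -> (~~(P_1 -> P_4) -> P_2 & P_1)) = T, ((P_2 -> (P_4 ^ ~(P_1 ^ (P_3 <-> P_1 | P_3)))) ^ (P_1 -> (~~(P_1 -> P_4) -> P_2 & P_1))) = T, so the formula = F.
Row P_1=T, P_2=T, P_3=F, P_4=F: (P_2 -> (P_4 ^ ~(P_1 ^ (P_3 <-> P_1 | P_3)))) = F, (P_1 -> (~~(P_1 -> P_4) -> P_2 & P_1)) = T, ((P_2 -> (P_4 ^ ~(P_1 ^ (P_3 <-> P_1 | P_3)))) ^ (P_1 -> (~~(P_1 -> P_4) -> P_2 & P_1))) = T, so the formula = F.
Row P_1=T, P_2=T, P_3=T, P_4=T: (P_2 -> (P_4 ^ ~(P_1 ^ (P_3 <-> P_1 | P_3)))) = F, (P_1 -> (~~(P_1 -> P_4) -> P_2 & P_1)) = T, ((P_2 -> (P_4 ^ ~(P_1 ^ (P_3 <-> P_1 | P_3)))) ^ (P_1 -> (~~(P_1 -> P_4) -> P_2 & P_1))) = T, so the formula = F.

T, T, T, F, F, F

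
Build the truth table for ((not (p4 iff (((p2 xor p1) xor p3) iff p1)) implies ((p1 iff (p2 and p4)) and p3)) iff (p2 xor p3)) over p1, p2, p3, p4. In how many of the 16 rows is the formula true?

p1 | p2 | p3 | p4 || (p2 xor p1) | ((p2 xor p1) xor p3) | (p2 and p4) | (p1 iff (p2 and p4)) | (p2 xor p3) | φ
1  | 1  | 1  | 1  ||      0      |          1           |      1      |          1           |      0      | 0
1  | 1  | 1  | 0  ||      0      |          1           |      0      |          0           |      0      | 1
1  | 1  | 0  | 1  ||      0      |          0           |      1      |          1           |      1      | 0
1  | 1  | 0  | 0  ||      0      |          0           |      0      |          0           |      1      | 1
1  | 0  | 1  | 1  ||      1      |          0           |      0      |          0           |      1      | 0
1  | 0  | 1  | 0  ||      1      |          0           |      0      |          0           |      1      | 1
1  | 0  | 0  | 1  ||      1      |          1           |      0      |          0           |      0      | 0
1  | 0  | 0  | 0  ||      1      |          1           |      0      |          0           |      0      | 1
0  | 1  | 1  | 1  ||      1      |          0           |      1      |          0           |      0      | 0
0  | 1  | 1  | 0  ||      1      |          0           |      0      |          1           |      0      | 0
0  | 1  | 0  | 1  ||      1      |          1           |      1      |          0           |      1      | 0
0  | 1  | 0  | 0  ||      1      |          1           |      0      |          1           |      1      | 1
0  | 0  | 1  | 1  ||      0      |          1           |      0      |          1           |      1      | 1
0  | 0  | 1  | 0  ||      0      |          1           |      0      |          1           |      1      | 1
0  | 0  | 0  | 1  ||      0      |          0           |      0      |          1           |      0      | 0
0  | 0  | 0  | 0  ||      0      |          0           |      0      |          1           |      0      | 1
The formula is true on 8 of the 16 rows.

8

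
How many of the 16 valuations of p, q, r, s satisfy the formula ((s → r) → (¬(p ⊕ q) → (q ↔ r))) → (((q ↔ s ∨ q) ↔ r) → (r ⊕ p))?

p | q | r | s | (s → r) | (p ⊕ q) | ¬(p ⊕ q) | (q ↔ r) | (¬(p ⊕ q) → (q ↔ r)) | (s ∨ q) | (q ↔ (s ∨ q)) | ((q ↔ (s ∨ q)) ↔ r) | (r ⊕ p) | φ
- | - | - | - | ------- | ------- | -------- | ------- | -------------------- | ------- | ------------- | ------------------- | ------- | -
1 | 1 | 1 | 1 |    1    |    0    |    1     |    1    |          1           |    1    |       1       |          1          |    0    | 0
1 | 1 | 1 | 0 |    1    |    0    |    1     |    1    |          1           |    1    |       1       |          1          |    0    | 0
1 | 1 | 0 | 1 |    0    |    0    |    1     |    0    |          0           |    1    |       1       |          0          |    1    | 1
1 | 1 | 0 | 0 |    1    |    0    |    1     |    0    |          0           |    1    |       1       |          0          |    1    | 1
1 | 0 | 1 | 1 |    1    |    1    |    0     |    0    |          1           |    1    |       0       |          0          |    0    | 1
1 | 0 | 1 | 0 |    1    |    1    |    0     |    0    |          1           |    0    |       1       |          1          |    0    | 0
1 | 0 | 0 | 1 |    0    |    1    |    0     |    1    |          1           |    1    |       0       |          1          |    1    | 1
1 | 0 | 0 | 0 |    1    |    1    |    0     |    1    |          1           |    0    |       1       |          0          |    1    | 1
0 | 1 | 1 | 1 |    1    |    1    |    0     |    1    |          1           |    1    |       1       |          1          |    1    | 1
0 | 1 | 1 | 0 |    1    |    1    |    0     |    1    |          1           |    1    |       1       |          1          |    1    | 1
0 | 1 | 0 | 1 |    0    |    1    |    0     |    0    |          1           |    1    |       1       |          0          |    0    | 1
0 | 1 | 0 | 0 |    1    |    1    |    0     |    0    |          1           |    1    |       1       |          0          |    0    | 1
0 | 0 | 1 | 1 |    1    |    0    |    1     |    0    |          0           |    1    |       0       |          0          |    1    | 1
0 | 0 | 1 | 0 |    1    |    0    |    1     |    0    |          0           |    0    |       1       |          1          |    1    | 1
0 | 0 | 0 | 1 |    0    |    0    |    1     |    1    |          1           |    1    |       0       |          1          |    0    | 0
0 | 0 | 0 | 0 |    1    |    0    |    1     |    1    |          1           |    0    |       1       |          0          |    0    | 1
The formula is true on 12 of the 16 rows.

12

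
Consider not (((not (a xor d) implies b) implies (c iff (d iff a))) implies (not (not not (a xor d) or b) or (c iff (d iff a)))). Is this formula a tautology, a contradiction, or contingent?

  a   |   b   |   c   |   d   || (a xor d) | not (a xor d) | (not (a xor d) implies b) | (d iff a) | (c iff (d iff a)) | not not (a xor d) | (not not (a xor d) or b) | not (not not (a xor d) or b) |   φ  
 True |  True |  True |  True ||   False   |      True     |            True           |    True   |        True       |       False       |           True           |            False             | False
 True |  True |  True | False ||    True   |     False     |            True           |   False   |       False       |        True       |           True           |            False             | False
 True |  True | False |  True ||   False   |      True     |            True           |    True   |       False       |       False       |           True           |            False             | False
 True |  True | False | False ||    True   |     False     |            True           |   False   |        True       |        True       |           True           |            False             | False
 True | False |  True |  True ||   False   |      True     |           False           |    True   |        True       |       False       |          False           |             True             | False
 True | False |  True | False ||    True   |     False     |            True           |   False   |       False       |        True       |           True           |            False             | False
 True | False | False |  True ||   False   |      True     |           False           |    True   |       False       |       False       |          False           |             True             | False
 True | False | False | False ||    True   |     False     |            True           |   False   |        True       |        True       |           True           |            False             | False
False |  True |  True |  True ||    True   |     False     |            True           |   False   |       False       |        True       |           True           |            False             | False
False |  True |  True | False ||   False   |      True     |            True           |    True   |        True       |       False       |           True           |            False             | False
False |  True | False |  True ||    True   |     False     |            True           |   False   |        True       |        True       |           True           |            False             | False
False |  True | False | False ||   False   |      True     |            True           |    True   |       False       |       False       |           True           |            False             | False
False | False |  True |  True ||    True   |     False     |            True           |   False   |       False       |        True       |           True           |            False             | False
False | False |  True | False ||   False   |      True     |           False           |    True   |        True       |       False       |          False           |             True             | False
False | False | False |  True ||    True   |     False     |            True           |   False   |        True       |        True       |           True           |            False             | False
False | False | False | False ||   False   |      True     |           False           |    True   |       False       |       False       |          False           |             True             | False
Every row is False, so the formula is a contradiction.

contradiction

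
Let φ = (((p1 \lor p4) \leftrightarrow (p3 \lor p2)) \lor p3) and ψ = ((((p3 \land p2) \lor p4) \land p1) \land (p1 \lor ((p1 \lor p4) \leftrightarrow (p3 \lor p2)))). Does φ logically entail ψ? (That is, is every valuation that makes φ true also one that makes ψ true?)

no

p1  p2  p3  p4  |  φ  ψ
T   T   T   T   |  T  T
T   T   T   F   |  T  T
T   T   F   T   |  T  T
T   T   F   F   |  T  F
T   F   T   T   |  T  T
T   F   T   F   |  T  F
T   F   F   T   |  F  T
T   F   F   F   |  F  F
F   T   T   T   |  T  F
F   T   T   F   |  T  F
F   T   F   T   |  T  F
F   T   F   F   |  F  F
F   F   T   T   |  T  F
F   F   T   F   |  T  F
F   F   F   T   |  F  F
F   F   F   F   |  T  F
At p1=T, p2=T, p3=F, p4=F we have φ true but ψ false, so φ does not entail ψ.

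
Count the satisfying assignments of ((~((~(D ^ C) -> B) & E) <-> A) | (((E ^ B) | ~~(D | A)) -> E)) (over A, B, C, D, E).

26

A | B | C | D | E | φ
- | - | - | - | - | -
T | T | T | T | T | T
T | T | T | T | F | T
T | T | T | F | T | T
T | T | T | F | F | T
T | T | F | T | T | T
T | T | F | T | F | T
T | T | F | F | T | T
T | T | F | F | F | T
T | F | T | T | T | T
T | F | T | T | F | T
T | F | T | F | T | T
T | F | T | F | F | T
T | F | F | T | T | T
T | F | F | T | F | T
T | F | F | F | T | T
T | F | F | F | F | T
F | T | T | T | T | T
F | T | T | T | F | F
F | T | T | F | T | T
F | T | T | F | F | F
F | T | F | T | T | T
F | T | F | T | F | F
F | T | F | F | T | T
F | T | F | F | F | F
F | F | T | T | T | T
F | F | T | T | F | F
F | F | T | F | T | T
F | F | T | F | F | T
F | F | F | T | T | T
F | F | F | T | F | F
F | F | F | F | T | T
F | F | F | F | F | T
The formula is true on 26 of the 32 rows.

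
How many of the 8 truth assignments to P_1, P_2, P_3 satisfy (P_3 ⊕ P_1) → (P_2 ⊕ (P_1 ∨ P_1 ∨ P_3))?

6

P_1 | P_2 | P_3 || (P_3 ⊕ P_1) | (P_1 ∨ P_1 ∨ P_3) | (P_2 ⊕ (P_1 ∨ P_1 ∨ P_3)) | φ
 1  |  1  |  1  ||      0      |         1         |             0             | 1
 1  |  1  |  0  ||      1      |         1         |             0             | 0
 1  |  0  |  1  ||      0      |         1         |             1             | 1
 1  |  0  |  0  ||      1      |         1         |             1             | 1
 0  |  1  |  1  ||      1      |         1         |             0             | 0
 0  |  1  |  0  ||      0      |         0         |             1             | 1
 0  |  0  |  1  ||      1      |         1         |             1             | 1
 0  |  0  |  0  ||      0      |         0         |             0             | 1
The formula is true on 6 of the 8 rows.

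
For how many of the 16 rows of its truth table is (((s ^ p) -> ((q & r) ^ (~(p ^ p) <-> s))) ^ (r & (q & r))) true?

p | q | r | s | φ
- | - | - | - | -
0 | 0 | 0 | 0 | 1
0 | 0 | 0 | 1 | 1
0 | 0 | 1 | 0 | 1
0 | 0 | 1 | 1 | 1
0 | 1 | 0 | 0 | 1
0 | 1 | 0 | 1 | 1
0 | 1 | 1 | 0 | 0
0 | 1 | 1 | 1 | 1
1 | 0 | 0 | 0 | 0
1 | 0 | 0 | 1 | 1
1 | 0 | 1 | 0 | 0
1 | 0 | 1 | 1 | 1
1 | 1 | 0 | 0 | 0
1 | 1 | 0 | 1 | 1
1 | 1 | 1 | 0 | 0
1 | 1 | 1 | 1 | 0
The formula is true on 10 of the 16 rows.

10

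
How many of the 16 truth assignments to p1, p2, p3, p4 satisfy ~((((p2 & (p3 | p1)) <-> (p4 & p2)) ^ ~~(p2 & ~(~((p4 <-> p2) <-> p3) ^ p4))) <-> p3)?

p1  p2  p3  p4     (p3 | p1)  (p2 & (p3 | p1))  (p4 & p2)  (p4 <-> p2)  ((p4 <-> p2) <-> p3)  ~((p4 <-> p2) <-> p3)  (~((p4 <-> p2) <-> p3) ^ p4)  φ
1   1   1   1          1             1              1           1                1                      0                         1                0
1   1   1   0          1             1              0           0                0                      1                         1                1
1   1   0   1          1             1              1           1                0                      1                         0                0
1   1   0   0          1             1              0           0                1                      0                         0                1
1   0   1   1          1             0              0           0                0                      1                         0                0
1   0   1   0          1             0              0           1                1                      0                         0                0
1   0   0   1          1             0              0           0                1                      0                         1                1
1   0   0   0          1             0              0           1                0                      1                         1                1
0   1   1   1          1             1              1           1                1                      0                         1                0
0   1   1   0          1             1              0           0                0                      1                         1                1
0   1   0   1          0             0              1           1                0                      1                         0                1
0   1   0   0          0             0              0           0                1                      0                         0                0
0   0   1   1          1             0              0           0                0                      1                         0                0
0   0   1   0          1             0              0           1                1                      0                         0                0
0   0   0   1          0             0              0           0                1                      0                         1                1
0   0   0   0          0             0              0           1                0                      1                         1                1
The formula is true on 8 of the 16 rows.

8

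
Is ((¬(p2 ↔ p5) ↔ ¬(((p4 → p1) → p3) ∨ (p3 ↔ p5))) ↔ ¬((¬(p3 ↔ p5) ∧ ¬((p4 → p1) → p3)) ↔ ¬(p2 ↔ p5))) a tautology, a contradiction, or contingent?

contradiction

  p1     p2     p3     p4     p5   |    φ  
 True   True   True   True   True  |  False
 True   True   True   True  False  |  False
 True   True   True  False   True  |  False
 True   True   True  False  False  |  False
 True   True  False   True   True  |  False
 True   True  False   True  False  |  False
 True   True  False  False   True  |  False
 True   True  False  False  False  |  False
 True  False   True   True   True  |  False
 True  False   True   True  False  |  False
 True  False   True  False   True  |  False
 True  False   True  False  False  |  False
 True  False  False   True   True  |  False
 True  False  False   True  False  |  False
 True  False  False  False   True  |  False
 True  False  False  False  False  |  False
False   True   True   True   True  |  False
False   True   True   True  False  |  False
False   True   True  False   True  |  False
False   True   True  False  False  |  False
False   True  False   True   True  |  False
False   True  False   True  False  |  False
False   True  False  False   True  |  False
False   True  False  False  False  |  False
False  False   True   True   True  |  False
False  False   True   True  False  |  False
False  False   True  False   True  |  False
False  False   True  False  False  |  False
False  False  False   True   True  |  False
False  False  False   True  False  |  False
False  False  False  False   True  |  False
False  False  False  False  False  |  False
Every row is False, so the formula is a contradiction.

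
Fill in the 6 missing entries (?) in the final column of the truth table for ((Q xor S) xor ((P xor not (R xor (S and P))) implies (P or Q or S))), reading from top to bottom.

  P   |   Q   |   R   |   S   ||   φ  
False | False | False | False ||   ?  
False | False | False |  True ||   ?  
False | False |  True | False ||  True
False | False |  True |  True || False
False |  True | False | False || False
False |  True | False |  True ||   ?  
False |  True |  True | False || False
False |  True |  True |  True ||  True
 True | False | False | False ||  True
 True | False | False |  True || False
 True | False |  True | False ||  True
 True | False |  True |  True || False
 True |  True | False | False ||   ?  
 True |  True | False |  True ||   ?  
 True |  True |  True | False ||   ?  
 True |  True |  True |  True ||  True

Row P=False, Q=False, R=False, S=False: (Q xor S) = False, ((P xor not (R xor (S and P))) implies (P or Q or S)) = False, so the formula = False.
Row P=False, Q=False, R=False, S=True: (Q xor S) = True, ((P xor not (R xor (S and P))) implies (P or Q or S)) = True, so the formula = False.
Row P=False, Q=True, R=False, S=True: (Q xor S) = False, ((P xor not (R xor (S and P))) implies (P or Q or S)) = True, so the formula = True.
Row P=True, Q=True, R=False, S=False: (Q xor S) = True, ((P xor not (R xor (S and P))) implies (P or Q or S)) = True, so the formula = False.
Row P=True, Q=True, R=False, S=True: (Q xor S) = False, ((P xor not (R xor (S and P))) implies (P or Q or S)) = True, so the formula = True.
Row P=True, Q=True, R=True, S=False: (Q xor S) = True, ((P xor not (R xor (S and P))) implies (P or Q or S)) = True, so the formula = False.

False, False, True, False, True, False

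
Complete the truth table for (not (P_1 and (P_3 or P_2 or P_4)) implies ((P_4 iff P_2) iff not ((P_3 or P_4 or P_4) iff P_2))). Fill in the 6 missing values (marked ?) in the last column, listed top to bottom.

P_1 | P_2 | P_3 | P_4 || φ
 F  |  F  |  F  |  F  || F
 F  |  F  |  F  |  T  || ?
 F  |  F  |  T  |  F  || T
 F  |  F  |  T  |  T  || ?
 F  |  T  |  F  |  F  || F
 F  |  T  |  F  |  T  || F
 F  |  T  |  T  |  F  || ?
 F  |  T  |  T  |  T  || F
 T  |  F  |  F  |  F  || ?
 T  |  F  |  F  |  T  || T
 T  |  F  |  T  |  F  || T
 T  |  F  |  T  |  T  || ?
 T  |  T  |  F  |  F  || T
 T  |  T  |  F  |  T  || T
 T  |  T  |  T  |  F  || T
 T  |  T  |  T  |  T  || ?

F, F, T, F, T, T

Row P_1=F, P_2=F, P_3=F, P_4=T: not (P_1 and (P_3 or P_2 or P_4)) = T, ((P_4 iff P_2) iff not ((P_3 or P_4 or P_4) iff P_2)) = F, so the formula = F.
Row P_1=F, P_2=F, P_3=T, P_4=T: not (P_1 and (P_3 or P_2 or P_4)) = T, ((P_4 iff P_2) iff not ((P_3 or P_4 or P_4) iff P_2)) = F, so the formula = F.
Row P_1=F, P_2=T, P_3=T, P_4=F: not (P_1 and (P_3 or P_2 or P_4)) = T, ((P_4 iff P_2) iff not ((P_3 or P_4 or P_4) iff P_2)) = T, so the formula = T.
Row P_1=T, P_2=F, P_3=F, P_4=F: not (P_1 and (P_3 or P_2 or P_4)) = T, ((P_4 iff P_2) iff not ((P_3 or P_4 or P_4) iff P_2)) = F, so the formula = F.
Row P_1=T, P_2=F, P_3=T, P_4=T: not (P_1 and (P_3 or P_2 or P_4)) = F, ((P_4 iff P_2) iff not ((P_3 or P_4 or P_4) iff P_2)) = F, so the formula = T.
Row P_1=T, P_2=T, P_3=T, P_4=T: not (P_1 and (P_3 or P_2 or P_4)) = F, ((P_4 iff P_2) iff not ((P_3 or P_4 or P_4) iff P_2)) = F, so the formula = T.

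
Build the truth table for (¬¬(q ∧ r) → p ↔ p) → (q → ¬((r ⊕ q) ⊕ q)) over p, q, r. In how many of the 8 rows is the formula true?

p | q | r | φ
- | - | - | -
1 | 1 | 1 | 0
1 | 1 | 0 | 1
1 | 0 | 1 | 1
1 | 0 | 0 | 1
0 | 1 | 1 | 0
0 | 1 | 0 | 1
0 | 0 | 1 | 1
0 | 0 | 0 | 1
The formula is true on 6 of the 8 rows.

6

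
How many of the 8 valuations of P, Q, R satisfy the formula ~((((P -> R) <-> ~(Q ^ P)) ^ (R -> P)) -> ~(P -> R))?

3

P | Q | R | (P -> R) | (Q ^ P) | ~(Q ^ P) | ((P -> R) <-> ~(Q ^ P)) | (R -> P) | ~(P -> R) | φ
- | - | - | -------- | ------- | -------- | ----------------------- | -------- | --------- | -
1 | 1 | 1 |    1     |    0    |    1     |            1            |    1     |     0     | 0
1 | 1 | 0 |    0     |    0    |    1     |            0            |    1     |     1     | 0
1 | 0 | 1 |    1     |    1    |    0     |            0            |    1     |     0     | 1
1 | 0 | 0 |    0     |    1    |    0     |            1            |    1     |     1     | 0
0 | 1 | 1 |    1     |    1    |    0     |            0            |    0     |     0     | 0
0 | 1 | 0 |    1     |    1    |    0     |            0            |    1     |     0     | 1
0 | 0 | 1 |    1     |    0    |    1     |            1            |    0     |     0     | 1
0 | 0 | 0 |    1     |    0    |    1     |            1            |    1     |     0     | 0
The formula is true on 3 of the 8 rows.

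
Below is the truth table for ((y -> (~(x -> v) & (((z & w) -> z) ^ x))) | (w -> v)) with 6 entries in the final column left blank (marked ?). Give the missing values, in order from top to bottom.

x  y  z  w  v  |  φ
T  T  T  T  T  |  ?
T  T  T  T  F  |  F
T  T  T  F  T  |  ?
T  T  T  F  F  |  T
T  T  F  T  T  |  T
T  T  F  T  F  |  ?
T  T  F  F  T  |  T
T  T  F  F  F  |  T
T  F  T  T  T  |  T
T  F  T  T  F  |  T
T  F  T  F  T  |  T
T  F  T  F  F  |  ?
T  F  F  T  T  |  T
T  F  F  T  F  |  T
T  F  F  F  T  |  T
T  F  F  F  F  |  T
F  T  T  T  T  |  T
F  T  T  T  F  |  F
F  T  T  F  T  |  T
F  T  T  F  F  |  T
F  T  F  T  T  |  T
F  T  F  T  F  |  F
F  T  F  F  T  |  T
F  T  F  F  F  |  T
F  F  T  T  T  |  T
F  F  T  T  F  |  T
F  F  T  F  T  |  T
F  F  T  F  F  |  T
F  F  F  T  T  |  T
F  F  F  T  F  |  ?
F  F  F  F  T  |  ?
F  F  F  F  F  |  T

T, T, F, T, T, T

Row x=T, y=T, z=T, w=T, v=T: (y -> (~(x -> v) & (((z & w) -> z) ^ x))) = F, (w -> v) = T, so the formula = T.
Row x=T, y=T, z=T, w=F, v=T: (y -> (~(x -> v) & (((z & w) -> z) ^ x))) = F, (w -> v) = T, so the formula = T.
Row x=T, y=T, z=F, w=T, v=F: (y -> (~(x -> v) & (((z & w) -> z) ^ x))) = F, (w -> v) = F, so the formula = F.
Row x=T, y=F, z=T, w=F, v=F: (y -> (~(x -> v) & (((z & w) -> z) ^ x))) = T, (w -> v) = T, so the formula = T.
Row x=F, y=F, z=F, w=T, v=F: (y -> (~(x -> v) & (((z & w) -> z) ^ x))) = T, (w -> v) = F, so the formula = T.
Row x=F, y=F, z=F, w=F, v=T: (y -> (~(x -> v) & (((z & w) -> z) ^ x))) = T, (w -> v) = T, so the formula = T.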